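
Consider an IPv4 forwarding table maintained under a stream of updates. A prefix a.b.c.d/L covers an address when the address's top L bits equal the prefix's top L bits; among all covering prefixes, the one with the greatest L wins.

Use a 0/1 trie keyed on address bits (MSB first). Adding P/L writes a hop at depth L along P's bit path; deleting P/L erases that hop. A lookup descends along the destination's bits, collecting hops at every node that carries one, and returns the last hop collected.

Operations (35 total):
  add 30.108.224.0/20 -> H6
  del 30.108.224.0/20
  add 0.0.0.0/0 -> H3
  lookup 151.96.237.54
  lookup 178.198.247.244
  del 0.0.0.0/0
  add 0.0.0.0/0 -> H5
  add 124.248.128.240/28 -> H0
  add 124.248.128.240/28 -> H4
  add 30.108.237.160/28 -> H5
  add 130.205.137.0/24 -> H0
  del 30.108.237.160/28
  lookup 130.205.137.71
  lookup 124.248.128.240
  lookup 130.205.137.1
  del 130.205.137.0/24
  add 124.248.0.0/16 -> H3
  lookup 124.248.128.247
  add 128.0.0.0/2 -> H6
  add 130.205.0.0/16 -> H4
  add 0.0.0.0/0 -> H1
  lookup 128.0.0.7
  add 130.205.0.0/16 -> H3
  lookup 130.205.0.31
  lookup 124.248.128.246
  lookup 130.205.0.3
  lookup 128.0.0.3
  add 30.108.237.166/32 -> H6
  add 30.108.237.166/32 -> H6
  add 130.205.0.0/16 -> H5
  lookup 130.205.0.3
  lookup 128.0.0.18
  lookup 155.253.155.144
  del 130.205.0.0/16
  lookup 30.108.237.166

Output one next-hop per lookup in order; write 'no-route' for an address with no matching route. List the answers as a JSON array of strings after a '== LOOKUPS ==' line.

Trace:
  add 30.108.224.0/20 -> H6 at depth 20
  - 30.108.224.0/20 clear@20
  add 0.0.0.0/0 -> H3 at depth 0
  Q 151.96.237.54: descend ε ; hops seen [H3] ; pick H3
  Q 178.198.247.244: descend ε ; hops seen [H3] ; pick H3
  - 0.0.0.0/0 clear@0
  add 0.0.0.0/0 -> H5 at depth 0
  add 124.248.128.240/28 -> H0 at depth 28
  add 124.248.128.240/28 -> H4 at depth 28
  add 30.108.237.160/28 -> H5 at depth 28
  add 130.205.137.0/24 -> H0 at depth 24
  - 30.108.237.160/28 clear@28
  Q 130.205.137.71: descend 100000101100110110001001 ; hops seen [H5,H0] ; pick H0
  Q 124.248.128.240: descend 0111110011111000100000001111 ; hops seen [H5,H4] ; pick H4
  Q 130.205.137.1: descend 100000101100110110001001 ; hops seen [H5,H0] ; pick H0
  - 130.205.137.0/24 clear@24
  add 124.248.0.0/16 -> H3 at depth 16
  Q 124.248.128.247: descend 0111110011111000100000001111 ; hops seen [H5,H3,H4] ; pick H4
  add 128.0.0.0/2 -> H6 at depth 2
  add 130.205.0.0/16 -> H4 at depth 16
  add 0.0.0.0/0 -> H1 at depth 0
  Q 128.0.0.7: descend 100000 ; hops seen [H1,H6] ; pick H6
  add 130.205.0.0/16 -> H3 at depth 16
  Q 130.205.0.31: descend 1000001011001101 ; hops seen [H1,H6,H3] ; pick H3
  Q 124.248.128.246: descend 0111110011111000100000001111 ; hops seen [H1,H3,H4] ; pick H4
  Q 130.205.0.3: descend 1000001011001101 ; hops seen [H1,H6,H3] ; pick H3
  Q 128.0.0.3: descend 100000 ; hops seen [H1,H6] ; pick H6
  add 30.108.237.166/32 -> H6 at depth 32
  add 30.108.237.166/32 -> H6 at depth 32
  add 130.205.0.0/16 -> H5 at depth 16
  Q 130.205.0.3: descend 1000001011001101 ; hops seen [H1,H6,H5] ; pick H5
  Q 128.0.0.18: descend 100000 ; hops seen [H1,H6] ; pick H6
  Q 155.253.155.144: descend 100 ; hops seen [H1,H6] ; pick H6
  - 130.205.0.0/16 clear@16
  Q 30.108.237.166: descend 00011110011011001110110110100110 ; hops seen [H1,H6] ; pick H6

== LOOKUPS ==
["H3","H3","H0","H4","H0","H4","H6","H3","H4","H3","H6","H5","H6","H6","H6"]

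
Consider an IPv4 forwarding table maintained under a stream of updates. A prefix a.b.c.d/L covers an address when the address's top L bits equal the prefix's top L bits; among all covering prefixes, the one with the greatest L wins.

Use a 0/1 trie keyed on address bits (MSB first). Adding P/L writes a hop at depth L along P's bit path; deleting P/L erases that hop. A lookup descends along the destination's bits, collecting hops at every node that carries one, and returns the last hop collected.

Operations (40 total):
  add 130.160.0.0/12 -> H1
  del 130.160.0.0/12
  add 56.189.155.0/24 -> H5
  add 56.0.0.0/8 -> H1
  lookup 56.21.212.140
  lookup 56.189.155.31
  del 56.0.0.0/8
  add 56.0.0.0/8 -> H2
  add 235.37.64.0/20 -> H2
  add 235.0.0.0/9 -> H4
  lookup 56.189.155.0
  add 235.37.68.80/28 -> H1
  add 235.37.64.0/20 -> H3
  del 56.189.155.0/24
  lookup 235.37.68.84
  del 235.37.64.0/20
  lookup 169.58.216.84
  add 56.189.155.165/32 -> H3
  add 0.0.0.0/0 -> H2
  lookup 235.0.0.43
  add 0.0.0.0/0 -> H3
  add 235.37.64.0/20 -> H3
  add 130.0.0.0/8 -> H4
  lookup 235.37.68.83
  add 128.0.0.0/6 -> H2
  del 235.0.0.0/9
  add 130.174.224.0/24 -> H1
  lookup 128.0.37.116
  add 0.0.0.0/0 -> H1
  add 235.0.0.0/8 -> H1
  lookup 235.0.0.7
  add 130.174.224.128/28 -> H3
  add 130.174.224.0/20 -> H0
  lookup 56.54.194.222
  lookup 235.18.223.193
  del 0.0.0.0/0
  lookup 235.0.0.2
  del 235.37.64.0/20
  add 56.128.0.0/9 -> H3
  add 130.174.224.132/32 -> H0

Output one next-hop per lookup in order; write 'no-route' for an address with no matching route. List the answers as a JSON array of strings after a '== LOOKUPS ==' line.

Process each operation:
  + 130.160.0.0/12 (H1) depth=12
  del 130.160.0.0/12 (clear depth 12)
  + 56.189.155.0/24 (H5) depth=24
  + 56.0.0.0/8 (H1) depth=8
  Q 56.21.212.140: descend 00111000 ; hops seen [H1] ; pick H1
  Q 56.189.155.31: descend 001110001011110110011011 ; hops seen [H1,H5] ; pick H5
  del 56.0.0.0/8 (clear depth 8)
  + 56.0.0.0/8 (H2) depth=8
  + 235.37.64.0/20 (H2) depth=20
  + 235.0.0.0/9 (H4) depth=9
  Q 56.189.155.0: descend 001110001011110110011011 ; hops seen [H2,H5] ; pick H5
  + 235.37.68.80/28 (H1) depth=28
  + 235.37.64.0/20 (H3) depth=20
  del 56.189.155.0/24 (clear depth 24)
  Q 235.37.68.84: descend 1110101100100101010001000101 ; hops seen [H4,H3,H1] ; pick H1
  del 235.37.64.0/20 (clear depth 20)
  Q 169.58.216.84: descend 10 ; hops seen [∅] ; pick no-route
  + 56.189.155.165/32 (H3) depth=32
  + 0.0.0.0/0 (H2) depth=0
  Q 235.0.0.43: descend 1110101100 ; hops seen [H2,H4] ; pick H4
  + 0.0.0.0/0 (H3) depth=0
  + 235.37.64.0/20 (H3) depth=20
  + 130.0.0.0/8 (H4) depth=8
  Q 235.37.68.83: descend 1110101100100101010001000101 ; hops seen [H3,H4,H3,H1] ; pick H1
  + 128.0.0.0/6 (H2) depth=6
  del 235.0.0.0/9 (clear depth 9)
  + 130.174.224.0/24 (H1) depth=24
  Q 128.0.37.116: descend 100000 ; hops seen [H3,H2] ; pick H2
  + 0.0.0.0/0 (H1) depth=0
  + 235.0.0.0/8 (H1) depth=8
  Q 235.0.0.7: descend 1110101100 ; hops seen [H1,H1] ; pick H1
  + 130.174.224.128/28 (H3) depth=28
  + 130.174.224.0/20 (H0) depth=20
  Q 56.54.194.222: descend 00111000 ; hops seen [H1,H2] ; pick H2
  Q 235.18.223.193: descend 1110101100 ; hops seen [H1,H1] ; pick H1
  del 0.0.0.0/0 (clear depth 0)
  Q 235.0.0.2: descend 1110101100 ; hops seen [H1] ; pick H1
  del 235.37.64.0/20 (clear depth 20)
  + 56.128.0.0/9 (H3) depth=9
  + 130.174.224.132/32 (H0) depth=32

== LOOKUPS ==
["H1","H5","H5","H1","no-route","H4","H1","H2","H1","H2","H1","H1"]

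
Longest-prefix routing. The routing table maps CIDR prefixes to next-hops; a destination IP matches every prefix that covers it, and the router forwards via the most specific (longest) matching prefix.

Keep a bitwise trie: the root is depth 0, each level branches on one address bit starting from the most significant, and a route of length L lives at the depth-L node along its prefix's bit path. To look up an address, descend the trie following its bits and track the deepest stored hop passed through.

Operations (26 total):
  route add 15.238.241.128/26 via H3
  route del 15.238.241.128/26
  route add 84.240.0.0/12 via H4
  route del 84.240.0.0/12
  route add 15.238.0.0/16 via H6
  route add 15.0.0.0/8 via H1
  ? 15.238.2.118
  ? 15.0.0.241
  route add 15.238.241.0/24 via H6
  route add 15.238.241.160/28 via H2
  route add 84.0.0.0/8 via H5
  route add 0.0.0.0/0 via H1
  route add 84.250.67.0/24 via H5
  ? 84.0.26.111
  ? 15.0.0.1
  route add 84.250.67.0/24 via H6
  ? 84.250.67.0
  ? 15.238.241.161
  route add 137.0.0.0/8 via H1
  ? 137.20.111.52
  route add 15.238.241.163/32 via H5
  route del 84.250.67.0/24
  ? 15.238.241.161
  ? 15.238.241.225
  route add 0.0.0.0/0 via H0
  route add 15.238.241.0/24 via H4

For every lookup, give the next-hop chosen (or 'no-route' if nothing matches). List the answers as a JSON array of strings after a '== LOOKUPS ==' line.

Apply in order:
  + 15.238.241.128/26 (H3) depth=26
  - 15.238.241.128/26 clear@26
  + 84.240.0.0/12 (H4) depth=12
  - 84.240.0.0/12 clear@12
  + 15.238.0.0/16 (H6) depth=16
  + 15.0.0.0/8 (H1) depth=8
  Q 15.238.2.118: descend 0000111111101110 ; hops seen [H1,H6] ; pick H6
  Q 15.0.0.241: descend 00001111 ; hops seen [H1] ; pick H1
  + 15.238.241.0/24 (H6) depth=24
  + 15.238.241.160/28 (H2) depth=28
  + 84.0.0.0/8 (H5) depth=8
  + 0.0.0.0/0 (H1) depth=0
  + 84.250.67.0/24 (H5) depth=24
  Q 84.0.26.111: descend 01010100 ; hops seen [H1,H5] ; pick H5
  Q 15.0.0.1: descend 00001111 ; hops seen [H1,H1] ; pick H1
  + 84.250.67.0/24 (H6) depth=24
  Q 84.250.67.0: descend 010101001111101001000011 ; hops seen [H1,H5,H6] ; pick H6
  Q 15.238.241.161: descend 0000111111101110111100011010 ; hops seen [H1,H1,H6,H6,H2] ; pick H2
  + 137.0.0.0/8 (H1) depth=8
  Q 137.20.111.52: descend 10001001 ; hops seen [H1,H1] ; pick H1
  + 15.238.241.163/32 (H5) depth=32
  - 84.250.67.0/24 clear@24
  Q 15.238.241.161: descend 000011111110111011110001101000 ; hops seen [H1,H1,H6,H6,H2] ; pick H2
  Q 15.238.241.225: descend 0000111111101110111100011 ; hops seen [H1,H1,H6,H6] ; pick H6
  + 0.0.0.0/0 (H0) depth=0
  + 15.238.241.0/24 (H4) depth=24

== LOOKUPS ==
["H6","H1","H5","H1","H6","H2","H1","H2","H6"]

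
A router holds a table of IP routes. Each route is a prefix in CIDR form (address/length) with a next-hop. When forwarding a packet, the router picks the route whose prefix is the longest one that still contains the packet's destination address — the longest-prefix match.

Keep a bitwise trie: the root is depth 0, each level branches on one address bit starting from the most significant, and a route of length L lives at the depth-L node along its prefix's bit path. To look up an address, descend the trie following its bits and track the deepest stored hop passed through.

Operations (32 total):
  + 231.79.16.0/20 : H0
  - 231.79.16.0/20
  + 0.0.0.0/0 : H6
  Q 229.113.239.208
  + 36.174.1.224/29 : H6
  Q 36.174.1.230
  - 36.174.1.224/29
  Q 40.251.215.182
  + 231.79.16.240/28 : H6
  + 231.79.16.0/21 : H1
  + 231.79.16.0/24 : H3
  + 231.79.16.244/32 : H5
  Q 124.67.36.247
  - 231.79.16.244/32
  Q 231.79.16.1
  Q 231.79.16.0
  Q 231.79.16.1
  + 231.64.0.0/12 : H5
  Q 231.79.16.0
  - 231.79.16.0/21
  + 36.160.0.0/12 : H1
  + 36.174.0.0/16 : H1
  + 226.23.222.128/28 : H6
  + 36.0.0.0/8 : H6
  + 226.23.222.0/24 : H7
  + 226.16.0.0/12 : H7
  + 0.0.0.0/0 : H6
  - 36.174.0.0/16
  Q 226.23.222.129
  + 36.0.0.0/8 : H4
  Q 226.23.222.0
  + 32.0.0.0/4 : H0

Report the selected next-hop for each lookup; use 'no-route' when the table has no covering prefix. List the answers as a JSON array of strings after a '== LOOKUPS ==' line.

Process each operation:
  add 231.79.16.0/20 -> H0 at depth 20
  - 231.79.16.0/20 clear@20
  add 0.0.0.0/0 -> H6 at depth 0
  lookup 229.113.239.208: bits 111001 walk d0:H6→d1:-→d2:-→d3:-→d4:-→d5:-→d6:- -> H6
  add 36.174.1.224/29 -> H6 at depth 29
  lookup 36.174.1.230: bits 00100100101011100000000111100 walk d0:H6→d1:-→d2:-→d3:-→d4:-→d5:-→d6:-→d7:-→d8:-→d9:-→d10:-→d11:-→d12:-→d13:-→d14:-→d15:-→d16:-→d17:-→d18:-→d19:-→d20:-→d21:-→d22:-→d23:-→d24:-→d25:-→d26:-→d27:-→d28:-→d29:H6 -> H6
  - 36.174.1.224/29 clear@29
  lookup 40.251.215.182: bits 0010 walk d0:H6→d1:-→d2:-→d3:-→d4:- -> H6
  add 231.79.16.240/28 -> H6 at depth 28
  add 231.79.16.0/21 -> H1 at depth 21
  add 231.79.16.0/24 -> H3 at depth 24
  add 231.79.16.244/32 -> H5 at depth 32
  lookup 124.67.36.247: bits 0 walk d0:H6→d1:- -> H6
  - 231.79.16.244/32 clear@32
  lookup 231.79.16.1: bits 111001110100111100010000 walk d0:H6→d1:-→d2:-→d3:-→d4:-→d5:-→d6:-→d7:-→d8:-→d9:-→d10:-→d11:-→d12:-→d13:-→d14:-→d15:-→d16:-→d17:-→d18:-→d19:-→d20:-→d21:H1→d22:-→d23:-→d24:H3 -> H3
  lookup 231.79.16.0: bits 111001110100111100010000 walk d0:H6→d1:-→d2:-→d3:-→d4:-→d5:-→d6:-→d7:-→d8:-→d9:-→d10:-→d11:-→d12:-→d13:-→d14:-→d15:-→d16:-→d17:-→d18:-→d19:-→d20:-→d21:H1→d22:-→d23:-→d24:H3 -> H3
  lookup 231.79.16.1: bits 111001110100111100010000 walk d0:H6→d1:-→d2:-→d3:-→d4:-→d5:-→d6:-→d7:-→d8:-→d9:-→d10:-→d11:-→d12:-→d13:-→d14:-→d15:-→d16:-→d17:-→d18:-→d19:-→d20:-→d21:H1→d22:-→d23:-→d24:H3 -> H3
  add 231.64.0.0/12 -> H5 at depth 12
  lookup 231.79.16.0: bits 111001110100111100010000 walk d0:H6→d1:-→d2:-→d3:-→d4:-→d5:-→d6:-→d7:-→d8:-→d9:-→d10:-→d11:-→d12:H5→d13:-→d14:-→d15:-→d16:-→d17:-→d18:-→d19:-→d20:-→d21:H1→d22:-→d23:-→d24:H3 -> H3
  - 231.79.16.0/21 clear@21
  add 36.160.0.0/12 -> H1 at depth 12
  add 36.174.0.0/16 -> H1 at depth 16
  add 226.23.222.128/28 -> H6 at depth 28
  add 36.0.0.0/8 -> H6 at depth 8
  add 226.23.222.0/24 -> H7 at depth 24
  add 226.16.0.0/12 -> H7 at depth 12
  add 0.0.0.0/0 -> H6 at depth 0
  - 36.174.0.0/16 clear@16
  lookup 226.23.222.129: bits 1110001000010111110111101000 walk d0:H6→d1:-→d2:-→d3:-→d4:-→d5:-→d6:-→d7:-→d8:-→d9:-→d10:-→d11:-→d12:H7→d13:-→d14:-→d15:-→d16:-→d17:-→d18:-→d19:-→d20:-→d21:-→d22:-→d23:-→d24:H7→d25:-→d26:-→d27:-→d28:H6 -> H6
  add 36.0.0.0/8 -> H4 at depth 8
  lookup 226.23.222.0: bits 111000100001011111011110 walk d0:H6→d1:-→d2:-→d3:-→d4:-→d5:-→d6:-→d7:-→d8:-→d9:-→d10:-→d11:-→d12:H7→d13:-→d14:-→d15:-→d16:-→d17:-→d18:-→d19:-→d20:-→d21:-→d22:-→d23:-→d24:H7 -> H7
  add 32.0.0.0/4 -> H0 at depth 4

== LOOKUPS ==
["H6","H6","H6","H6","H3","H3","H3","H3","H6","H7"]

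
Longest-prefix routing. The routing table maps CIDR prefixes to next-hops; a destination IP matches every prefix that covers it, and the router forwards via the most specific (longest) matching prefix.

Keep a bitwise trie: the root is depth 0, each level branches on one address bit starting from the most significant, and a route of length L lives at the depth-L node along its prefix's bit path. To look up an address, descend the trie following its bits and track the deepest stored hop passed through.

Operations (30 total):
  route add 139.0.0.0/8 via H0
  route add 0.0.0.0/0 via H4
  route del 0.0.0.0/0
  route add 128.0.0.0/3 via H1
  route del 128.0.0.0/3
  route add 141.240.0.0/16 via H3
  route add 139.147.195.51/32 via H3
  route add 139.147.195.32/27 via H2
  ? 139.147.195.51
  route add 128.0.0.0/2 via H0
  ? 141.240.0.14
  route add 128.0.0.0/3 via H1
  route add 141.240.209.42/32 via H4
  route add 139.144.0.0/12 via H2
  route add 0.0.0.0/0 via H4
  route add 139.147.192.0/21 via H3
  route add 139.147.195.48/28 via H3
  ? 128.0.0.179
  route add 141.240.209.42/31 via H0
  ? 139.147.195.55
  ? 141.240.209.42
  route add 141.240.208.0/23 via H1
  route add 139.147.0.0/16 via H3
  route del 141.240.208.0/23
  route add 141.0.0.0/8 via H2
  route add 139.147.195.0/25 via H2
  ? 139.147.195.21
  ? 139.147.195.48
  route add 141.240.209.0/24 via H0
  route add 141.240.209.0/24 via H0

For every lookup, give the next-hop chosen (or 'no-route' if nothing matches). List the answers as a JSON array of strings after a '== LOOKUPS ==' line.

Trace:
  + 139.0.0.0/8 (H0) depth=8
  + 0.0.0.0/0 (H4) depth=0
  del 0.0.0.0/0 (clear depth 0)
  + 128.0.0.0/3 (H1) depth=3
  del 128.0.0.0/3 (clear depth 3)
  + 141.240.0.0/16 (H3) depth=16
  + 139.147.195.51/32 (H3) depth=32
  + 139.147.195.32/27 (H2) depth=27
  ? 139.147.195.51  path d0:-→d1:-→d2:-→d3:-→d4:-→d5:-→d6:-→d7:-→d8:H0→d9:-→d10:-→d11:-→d12:-→d13:-→d14:-→d15:-→d16:-→d17:-→d18:-→d19:-→d20:-→d21:-→d22:-→d23:-→d24:-→d25:-→d26:-→d27:H2→d28:-→d29:-→d30:-→d31:-→d32:H3  best=H3
  + 128.0.0.0/2 (H0) depth=2
  ? 141.240.0.14  path d0:-→d1:-→d2:H0→d3:-→d4:-→d5:-→d6:-→d7:-→d8:-→d9:-→d10:-→d11:-→d12:-→d13:-→d14:-→d15:-→d16:H3  best=H3
  + 128.0.0.0/3 (H1) depth=3
  + 141.240.209.42/32 (H4) depth=32
  + 139.144.0.0/12 (H2) depth=12
  + 0.0.0.0/0 (H4) depth=0
  + 139.147.192.0/21 (H3) depth=21
  + 139.147.195.48/28 (H3) depth=28
  ? 128.0.0.179  path d0:H4→d1:-→d2:H0→d3:H1→d4:-  best=H1
  + 141.240.209.42/31 (H0) depth=31
  ? 139.147.195.55  path d0:H4→d1:-→d2:H0→d3:H1→d4:-→d5:-→d6:-→d7:-→d8:H0→d9:-→d10:-→d11:-→d12:H2→d13:-→d14:-→d15:-→d16:-→d17:-→d18:-→d19:-→d20:-→d21:H3→d22:-→d23:-→d24:-→d25:-→d26:-→d27:H2→d28:H3→d29:-  best=H3
  ? 141.240.209.42  path d0:H4→d1:-→d2:H0→d3:H1→d4:-→d5:-→d6:-→d7:-→d8:-→d9:-→d10:-→d11:-→d12:-→d13:-→d14:-→d15:-→d16:H3→d17:-→d18:-→d19:-→d20:-→d21:-→d22:-→d23:-→d24:-→d25:-→d26:-→d27:-→d28:-→d29:-→d30:-→d31:H0→d32:H4  best=H4
  + 141.240.208.0/23 (H1) depth=23
  + 139.147.0.0/16 (H3) depth=16
  del 141.240.208.0/23 (clear depth 23)
  + 141.0.0.0/8 (H2) depth=8
  + 139.147.195.0/25 (H2) depth=25
  ? 139.147.195.21  path d0:H4→d1:-→d2:H0→d3:H1→d4:-→d5:-→d6:-→d7:-→d8:H0→d9:-→d10:-→d11:-→d12:H2→d13:-→d14:-→d15:-→d16:H3→d17:-→d18:-→d19:-→d20:-→d21:H3→d22:-→d23:-→d24:-→d25:H2→d26:-  best=H2
  ? 139.147.195.48  path d0:H4→d1:-→d2:H0→d3:H1→d4:-→d5:-→d6:-→d7:-→d8:H0→d9:-→d10:-→d11:-→d12:H2→d13:-→d14:-→d15:-→d16:H3→d17:-→d18:-→d19:-→d20:-→d21:H3→d22:-→d23:-→d24:-→d25:H2→d26:-→d27:H2→d28:H3→d29:-→d30:-  best=H3
  + 141.240.209.0/24 (H0) depth=24
  + 141.240.209.0/24 (H0) depth=24

== LOOKUPS ==
["H3","H3","H1","H3","H4","H2","H3"]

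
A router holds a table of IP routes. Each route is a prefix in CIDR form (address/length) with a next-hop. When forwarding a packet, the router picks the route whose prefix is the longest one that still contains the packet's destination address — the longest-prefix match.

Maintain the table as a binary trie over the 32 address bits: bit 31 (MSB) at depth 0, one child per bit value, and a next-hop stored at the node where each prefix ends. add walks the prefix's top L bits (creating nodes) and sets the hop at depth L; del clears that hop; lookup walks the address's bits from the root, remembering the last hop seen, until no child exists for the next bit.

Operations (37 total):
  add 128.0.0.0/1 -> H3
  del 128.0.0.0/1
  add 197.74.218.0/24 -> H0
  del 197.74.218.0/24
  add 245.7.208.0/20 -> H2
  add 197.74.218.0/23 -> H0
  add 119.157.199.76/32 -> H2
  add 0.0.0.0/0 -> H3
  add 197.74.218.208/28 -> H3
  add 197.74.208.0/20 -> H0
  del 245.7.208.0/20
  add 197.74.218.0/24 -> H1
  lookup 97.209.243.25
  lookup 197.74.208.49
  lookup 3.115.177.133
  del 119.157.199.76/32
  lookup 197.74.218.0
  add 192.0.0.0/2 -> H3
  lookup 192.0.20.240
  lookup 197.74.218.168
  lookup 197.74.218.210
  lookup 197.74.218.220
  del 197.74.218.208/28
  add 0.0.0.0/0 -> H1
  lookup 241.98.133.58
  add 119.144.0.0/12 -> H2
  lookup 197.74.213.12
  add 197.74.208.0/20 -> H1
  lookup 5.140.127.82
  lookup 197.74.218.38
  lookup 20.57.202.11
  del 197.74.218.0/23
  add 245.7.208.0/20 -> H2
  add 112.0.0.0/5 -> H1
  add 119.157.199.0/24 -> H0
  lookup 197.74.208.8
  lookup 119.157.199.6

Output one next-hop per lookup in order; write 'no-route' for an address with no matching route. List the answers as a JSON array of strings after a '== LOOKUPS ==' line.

Apply in order:
  + 128.0.0.0/1 (H3) depth=1
  del 128.0.0.0/1 (clear depth 1)
  + 197.74.218.0/24 (H0) depth=24
  del 197.74.218.0/24 (clear depth 24)
  + 245.7.208.0/20 (H2) depth=20
  + 197.74.218.0/23 (H0) depth=23
  + 119.157.199.76/32 (H2) depth=32
  + 0.0.0.0/0 (H3) depth=0
  + 197.74.218.208/28 (H3) depth=28
  + 197.74.208.0/20 (H0) depth=20
  del 245.7.208.0/20 (clear depth 20)
  + 197.74.218.0/24 (H1) depth=24
  Q 97.209.243.25: descend 011 ; hops seen [H3] ; pick H3
  Q 197.74.208.49: descend 11000101010010101101 ; hops seen [H3,H0] ; pick H0
  Q 3.115.177.133: descend 0 ; hops seen [H3] ; pick H3
  del 119.157.199.76/32 (clear depth 32)
  Q 197.74.218.0: descend 110001010100101011011010 ; hops seen [H3,H0,H0,H1] ; pick H1
  + 192.0.0.0/2 (H3) depth=2
  Q 192.0.20.240: descend 11000 ; hops seen [H3,H3] ; pick H3
  Q 197.74.218.168: descend 1100010101001010110110101 ; hops seen [H3,H3,H0,H0,H1] ; pick H1
  Q 197.74.218.210: descend 1100010101001010110110101101 ; hops seen [H3,H3,H0,H0,H1,H3] ; pick H3
  Q 197.74.218.220: descend 1100010101001010110110101101 ; hops seen [H3,H3,H0,H0,H1,H3] ; pick H3
  del 197.74.218.208/28 (clear depth 28)
  + 0.0.0.0/0 (H1) depth=0
  Q 241.98.133.58: descend 11110 ; hops seen [H1,H3] ; pick H3
  + 119.144.0.0/12 (H2) depth=12
  Q 197.74.213.12: descend 11000101010010101101 ; hops seen [H1,H3,H0] ; pick H0
  + 197.74.208.0/20 (H1) depth=20
  Q 5.140.127.82: descend 0 ; hops seen [H1] ; pick H1
  Q 197.74.218.38: descend 110001010100101011011010 ; hops seen [H1,H3,H1,H0,H1] ; pick H1
  Q 20.57.202.11: descend 0 ; hops seen [H1] ; pick H1
  del 197.74.218.0/23 (clear depth 23)
  + 245.7.208.0/20 (H2) depth=20
  + 112.0.0.0/5 (H1) depth=5
  + 119.157.199.0/24 (H0) depth=24
  Q 197.74.208.8: descend 11000101010010101101 ; hops seen [H1,H3,H1] ; pick H1
  Q 119.157.199.6: descend 0111011110011101110001110 ; hops seen [H1,H1,H2,H0] ; pick H0

== LOOKUPS ==
["H3","H0","H3","H1","H3","H1","H3","H3","H3","H0","H1","H1","H1","H1","H0"]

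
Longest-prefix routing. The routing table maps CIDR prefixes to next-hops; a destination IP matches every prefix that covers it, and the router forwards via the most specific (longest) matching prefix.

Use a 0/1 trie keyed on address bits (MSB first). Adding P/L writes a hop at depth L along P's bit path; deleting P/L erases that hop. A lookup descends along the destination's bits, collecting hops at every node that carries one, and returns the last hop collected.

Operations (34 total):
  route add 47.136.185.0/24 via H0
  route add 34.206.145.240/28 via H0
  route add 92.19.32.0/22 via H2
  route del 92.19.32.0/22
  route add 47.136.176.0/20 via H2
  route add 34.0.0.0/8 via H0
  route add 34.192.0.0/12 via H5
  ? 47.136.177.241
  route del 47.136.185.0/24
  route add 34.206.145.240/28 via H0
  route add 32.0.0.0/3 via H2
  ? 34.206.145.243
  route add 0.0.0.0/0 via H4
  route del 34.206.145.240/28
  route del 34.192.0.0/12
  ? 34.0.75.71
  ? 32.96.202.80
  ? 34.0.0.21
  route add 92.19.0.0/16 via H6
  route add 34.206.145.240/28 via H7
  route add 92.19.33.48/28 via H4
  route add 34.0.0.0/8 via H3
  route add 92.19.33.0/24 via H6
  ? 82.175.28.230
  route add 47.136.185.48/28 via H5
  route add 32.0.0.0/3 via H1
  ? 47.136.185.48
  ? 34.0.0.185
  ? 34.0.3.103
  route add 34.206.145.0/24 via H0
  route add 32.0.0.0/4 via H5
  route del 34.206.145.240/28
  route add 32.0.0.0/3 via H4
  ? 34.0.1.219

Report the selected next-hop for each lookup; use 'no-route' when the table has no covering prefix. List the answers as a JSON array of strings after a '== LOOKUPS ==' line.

Apply in order:
  add 47.136.185.0/24 -> H0 at depth 24
  add 34.206.145.240/28 -> H0 at depth 28
  add 92.19.32.0/22 -> H2 at depth 22
  - 92.19.32.0/22 clear@22
  add 47.136.176.0/20 -> H2 at depth 20
  add 34.0.0.0/8 -> H0 at depth 8
  add 34.192.0.0/12 -> H5 at depth 12
  ? 47.136.177.241  path d0:-→d1:-→d2:-→d3:-→d4:-→d5:-→d6:-→d7:-→d8:-→d9:-→d10:-→d11:-→d12:-→d13:-→d14:-→d15:-→d16:-→d17:-→d18:-→d19:-→d20:H2  best=H2
  - 47.136.185.0/24 clear@24
  add 34.206.145.240/28 -> H0 at depth 28
  add 32.0.0.0/3 -> H2 at depth 3
  ? 34.206.145.243  path d0:-→d1:-→d2:-→d3:H2→d4:-→d5:-→d6:-→d7:-→d8:H0→d9:-→d10:-→d11:-→d12:H5→d13:-→d14:-→d15:-→d16:-→d17:-→d18:-→d19:-→d20:-→d21:-→d22:-→d23:-→d24:-→d25:-→d26:-→d27:-→d28:H0  best=H0
  add 0.0.0.0/0 -> H4 at depth 0
  - 34.206.145.240/28 clear@28
  - 34.192.0.0/12 clear@12
  ? 34.0.75.71  path d0:H4→d1:-→d2:-→d3:H2→d4:-→d5:-→d6:-→d7:-→d8:H0  best=H0
  ? 32.96.202.80  path d0:H4→d1:-→d2:-→d3:H2→d4:-→d5:-→d6:-  best=H2
  ? 34.0.0.21  path d0:H4→d1:-→d2:-→d3:H2→d4:-→d5:-→d6:-→d7:-→d8:H0  best=H0
  add 92.19.0.0/16 -> H6 at depth 16
  add 34.206.145.240/28 -> H7 at depth 28
  add 92.19.33.48/28 -> H4 at depth 28
  add 34.0.0.0/8 -> H3 at depth 8
  add 92.19.33.0/24 -> H6 at depth 24
  ? 82.175.28.230  path d0:H4→d1:-→d2:-→d3:-→d4:-  best=H4
  add 47.136.185.48/28 -> H5 at depth 28
  add 32.0.0.0/3 -> H1 at depth 3
  ? 47.136.185.48  path d0:H4→d1:-→d2:-→d3:H1→d4:-→d5:-→d6:-→d7:-→d8:-→d9:-→d10:-→d11:-→d12:-→d13:-→d14:-→d15:-→d16:-→d17:-→d18:-→d19:-→d20:H2→d21:-→d22:-→d23:-→d24:-→d25:-→d26:-→d27:-→d28:H5  best=H5
  ? 34.0.0.185  path d0:H4→d1:-→d2:-→d3:H1→d4:-→d5:-→d6:-→d7:-→d8:H3  best=H3
  ? 34.0.3.103  path d0:H4→d1:-→d2:-→d3:H1→d4:-→d5:-→d6:-→d7:-→d8:H3  best=H3
  add 34.206.145.0/24 -> H0 at depth 24
  add 32.0.0.0/4 -> H5 at depth 4
  - 34.206.145.240/28 clear@28
  add 32.0.0.0/3 -> H4 at depth 3
  ? 34.0.1.219  path d0:H4→d1:-→d2:-→d3:H4→d4:H5→d5:-→d6:-→d7:-→d8:H3  best=H3

== LOOKUPS ==
["H2","H0","H0","H2","H0","H4","H5","H3","H3","H3"]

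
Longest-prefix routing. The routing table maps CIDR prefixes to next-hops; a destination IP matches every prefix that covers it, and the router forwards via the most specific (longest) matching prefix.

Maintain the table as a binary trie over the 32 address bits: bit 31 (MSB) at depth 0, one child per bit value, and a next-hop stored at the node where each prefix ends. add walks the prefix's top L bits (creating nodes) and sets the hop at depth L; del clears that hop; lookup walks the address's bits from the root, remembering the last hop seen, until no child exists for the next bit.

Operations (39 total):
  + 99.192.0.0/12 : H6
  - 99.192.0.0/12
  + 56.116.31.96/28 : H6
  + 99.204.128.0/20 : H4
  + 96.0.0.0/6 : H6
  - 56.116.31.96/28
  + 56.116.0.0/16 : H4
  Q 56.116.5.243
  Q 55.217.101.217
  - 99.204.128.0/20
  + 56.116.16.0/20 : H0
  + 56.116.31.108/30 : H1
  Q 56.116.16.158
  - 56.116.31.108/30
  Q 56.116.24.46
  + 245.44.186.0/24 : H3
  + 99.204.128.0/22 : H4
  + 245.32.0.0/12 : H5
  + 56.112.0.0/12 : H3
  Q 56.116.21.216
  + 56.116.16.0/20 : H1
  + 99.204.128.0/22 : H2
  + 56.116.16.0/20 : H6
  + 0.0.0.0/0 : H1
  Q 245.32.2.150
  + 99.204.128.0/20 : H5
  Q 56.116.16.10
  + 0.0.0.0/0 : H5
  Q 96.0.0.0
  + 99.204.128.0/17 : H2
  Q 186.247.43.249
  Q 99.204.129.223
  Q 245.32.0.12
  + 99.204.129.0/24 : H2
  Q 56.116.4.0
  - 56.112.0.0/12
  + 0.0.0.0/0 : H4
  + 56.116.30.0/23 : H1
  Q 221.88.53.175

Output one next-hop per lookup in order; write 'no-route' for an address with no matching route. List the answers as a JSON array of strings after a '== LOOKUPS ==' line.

Trace:
  add 99.192.0.0/12 -> H6 at depth 12
  del 99.192.0.0/12 (clear depth 12)
  add 56.116.31.96/28 -> H6 at depth 28
  add 99.204.128.0/20 -> H4 at depth 20
  add 96.0.0.0/6 -> H6 at depth 6
  del 56.116.31.96/28 (clear depth 28)
  add 56.116.0.0/16 -> H4 at depth 16
  lookup 56.116.5.243: bits 0011100001110100000 walk d0:-→d1:-→d2:-→d3:-→d4:-→d5:-→d6:-→d7:-→d8:-→d9:-→d10:-→d11:-→d12:-→d13:-→d14:-→d15:-→d16:H4→d17:-→d18:-→d19:- -> H4
  lookup 55.217.101.217: bits 0011 walk d0:-→d1:-→d2:-→d3:-→d4:- -> no-route
  del 99.204.128.0/20 (clear depth 20)
  add 56.116.16.0/20 -> H0 at depth 20
  add 56.116.31.108/30 -> H1 at depth 30
  lookup 56.116.16.158: bits 00111000011101000001 walk d0:-→d1:-→d2:-→d3:-→d4:-→d5:-→d6:-→d7:-→d8:-→d9:-→d10:-→d11:-→d12:-→d13:-→d14:-→d15:-→d16:H4→d17:-→d18:-→d19:-→d20:H0 -> H0
  del 56.116.31.108/30 (clear depth 30)
  lookup 56.116.24.46: bits 001110000111010000011 walk d0:-→d1:-→d2:-→d3:-→d4:-→d5:-→d6:-→d7:-→d8:-→d9:-→d10:-→d11:-→d12:-→d13:-→d14:-→d15:-→d16:H4→d17:-→d18:-→d19:-→d20:H0→d21:- -> H0
  add 245.44.186.0/24 -> H3 at depth 24
  add 99.204.128.0/22 -> H4 at depth 22
  add 245.32.0.0/12 -> H5 at depth 12
  add 56.112.0.0/12 -> H3 at depth 12
  lookup 56.116.21.216: bits 00111000011101000001 walk d0:-→d1:-→d2:-→d3:-→d4:-→d5:-→d6:-→d7:-→d8:-→d9:-→d10:-→d11:-→d12:H3→d13:-→d14:-→d15:-→d16:H4→d17:-→d18:-→d19:-→d20:H0 -> H0
  add 56.116.16.0/20 -> H1 at depth 20
  add 99.204.128.0/22 -> H2 at depth 22
  add 56.116.16.0/20 -> H6 at depth 20
  add 0.0.0.0/0 -> H1 at depth 0
  lookup 245.32.2.150: bits 111101010010 walk d0:H1→d1:-→d2:-→d3:-→d4:-→d5:-→d6:-→d7:-→d8:-→d9:-→d10:-→d11:-→d12:H5 -> H5
  add 99.204.128.0/20 -> H5 at depth 20
  lookup 56.116.16.10: bits 00111000011101000001 walk d0:H1→d1:-→d2:-→d3:-→d4:-→d5:-→d6:-→d7:-→d8:-→d9:-→d10:-→d11:-→d12:H3→d13:-→d14:-→d15:-→d16:H4→d17:-→d18:-→d19:-→d20:H6 -> H6
  add 0.0.0.0/0 -> H5 at depth 0
  lookup 96.0.0.0: bits 011000 walk d0:H5→d1:-→d2:-→d3:-→d4:-→d5:-→d6:H6 -> H6
  add 99.204.128.0/17 -> H2 at depth 17
  lookup 186.247.43.249: bits 1 walk d0:H5→d1:- -> H5
  lookup 99.204.129.223: bits 0110001111001100100000 walk d0:H5→d1:-→d2:-→d3:-→d4:-→d5:-→d6:H6→d7:-→d8:-→d9:-→d10:-→d11:-→d12:-→d13:-→d14:-→d15:-→d16:-→d17:H2→d18:-→d19:-→d20:H5→d21:-→d22:H2 -> H2
  lookup 245.32.0.12: bits 111101010010 walk d0:H5→d1:-→d2:-→d3:-→d4:-→d5:-→d6:-→d7:-→d8:-→d9:-→d10:-→d11:-→d12:H5 -> H5
  add 99.204.129.0/24 -> H2 at depth 24
  lookup 56.116.4.0: bits 0011100001110100000 walk d0:H5→d1:-→d2:-→d3:-→d4:-→d5:-→d6:-→d7:-→d8:-→d9:-→d10:-→d11:-→d12:H3→d13:-→d14:-→d15:-→d16:H4→d17:-→d18:-→d19:- -> H4
  del 56.112.0.0/12 (clear depth 12)
  add 0.0.0.0/0 -> H4 at depth 0
  add 56.116.30.0/23 -> H1 at depth 23
  lookup 221.88.53.175: bits 11 walk d0:H4→d1:-→d2:- -> H4

== LOOKUPS ==
["H4","no-route","H0","H0","H0","H5","H6","H6","H5","H2","H5","H4","H4"]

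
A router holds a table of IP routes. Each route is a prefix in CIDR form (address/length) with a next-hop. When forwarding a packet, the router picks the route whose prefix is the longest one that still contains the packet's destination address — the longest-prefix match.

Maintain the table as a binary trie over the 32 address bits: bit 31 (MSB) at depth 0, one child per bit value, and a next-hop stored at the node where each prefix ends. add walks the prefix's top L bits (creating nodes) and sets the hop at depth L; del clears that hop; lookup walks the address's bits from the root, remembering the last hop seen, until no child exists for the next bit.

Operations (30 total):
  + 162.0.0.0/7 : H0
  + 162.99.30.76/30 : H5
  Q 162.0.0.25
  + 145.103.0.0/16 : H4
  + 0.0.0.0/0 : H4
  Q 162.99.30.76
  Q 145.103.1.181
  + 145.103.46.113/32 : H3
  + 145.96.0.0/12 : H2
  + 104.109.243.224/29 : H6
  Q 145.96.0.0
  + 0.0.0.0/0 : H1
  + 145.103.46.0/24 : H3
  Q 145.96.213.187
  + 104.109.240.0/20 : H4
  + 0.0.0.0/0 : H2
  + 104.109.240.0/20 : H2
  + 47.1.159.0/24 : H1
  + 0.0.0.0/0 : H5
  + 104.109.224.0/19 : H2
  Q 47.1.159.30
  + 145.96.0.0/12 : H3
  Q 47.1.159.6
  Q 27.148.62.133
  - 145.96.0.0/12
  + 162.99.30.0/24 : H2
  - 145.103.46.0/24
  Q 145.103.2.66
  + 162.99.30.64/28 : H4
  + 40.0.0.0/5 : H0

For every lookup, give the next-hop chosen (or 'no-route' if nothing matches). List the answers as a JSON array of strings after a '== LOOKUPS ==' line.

Process each operation:
  add 162.0.0.0/7 -> H0 at depth 7
  add 162.99.30.76/30 -> H5 at depth 30
  ? 162.0.0.25  path d0:-→d1:-→d2:-→d3:-→d4:-→d5:-→d6:-→d7:H0→d8:-→d9:-  best=H0
  add 145.103.0.0/16 -> H4 at depth 16
  add 0.0.0.0/0 -> H4 at depth 0
  ? 162.99.30.76  path d0:H4→d1:-→d2:-→d3:-→d4:-→d5:-→d6:-→d7:H0→d8:-→d9:-→d10:-→d11:-→d12:-→d13:-→d14:-→d15:-→d16:-→d17:-→d18:-→d19:-→d20:-→d21:-→d22:-→d23:-→d24:-→d25:-→d26:-→d27:-→d28:-→d29:-→d30:H5  best=H5
  ? 145.103.1.181  path d0:H4→d1:-→d2:-→d3:-→d4:-→d5:-→d6:-→d7:-→d8:-→d9:-→d10:-→d11:-→d12:-→d13:-→d14:-→d15:-→d16:H4  best=H4
  add 145.103.46.113/32 -> H3 at depth 32
  add 145.96.0.0/12 -> H2 at depth 12
  add 104.109.243.224/29 -> H6 at depth 29
  ? 145.96.0.0  path d0:H4→d1:-→d2:-→d3:-→d4:-→d5:-→d6:-→d7:-→d8:-→d9:-→d10:-→d11:-→d12:H2→d13:-  best=H2
  add 0.0.0.0/0 -> H1 at depth 0
  add 145.103.46.0/24 -> H3 at depth 24
  ? 145.96.213.187  path d0:H1→d1:-→d2:-→d3:-→d4:-→d5:-→d6:-→d7:-→d8:-→d9:-→d10:-→d11:-→d12:H2→d13:-  best=H2
  add 104.109.240.0/20 -> H4 at depth 20
  add 0.0.0.0/0 -> H2 at depth 0
  add 104.109.240.0/20 -> H2 at depth 20
  add 47.1.159.0/24 -> H1 at depth 24
  add 0.0.0.0/0 -> H5 at depth 0
  add 104.109.224.0/19 -> H2 at depth 19
  ? 47.1.159.30  path d0:H5→d1:-→d2:-→d3:-→d4:-→d5:-→d6:-→d7:-→d8:-→d9:-→d10:-→d11:-→d12:-→d13:-→d14:-→d15:-→d16:-→d17:-→d18:-→d19:-→d20:-→d21:-→d22:-→d23:-→d24:H1  best=H1
  add 145.96.0.0/12 -> H3 at depth 12
  ? 47.1.159.6  path d0:H5→d1:-→d2:-→d3:-→d4:-→d5:-→d6:-→d7:-→d8:-→d9:-→d10:-→d11:-→d12:-→d13:-→d14:-→d15:-→d16:-→d17:-→d18:-→d19:-→d20:-→d21:-→d22:-→d23:-→d24:H1  best=H1
  ? 27.148.62.133  path d0:H5→d1:-→d2:-  best=H5
  del 145.96.0.0/12 (clear depth 12)
  add 162.99.30.0/24 -> H2 at depth 24
  del 145.103.46.0/24 (clear depth 24)
  ? 145.103.2.66  path d0:H5→d1:-→d2:-→d3:-→d4:-→d5:-→d6:-→d7:-→d8:-→d9:-→d10:-→d11:-→d12:-→d13:-→d14:-→d15:-→d16:H4→d17:-→d18:-  best=H4
  add 162.99.30.64/28 -> H4 at depth 28
  add 40.0.0.0/5 -> H0 at depth 5

== LOOKUPS ==
["H0","H5","H4","H2","H2","H1","H1","H5","H4"]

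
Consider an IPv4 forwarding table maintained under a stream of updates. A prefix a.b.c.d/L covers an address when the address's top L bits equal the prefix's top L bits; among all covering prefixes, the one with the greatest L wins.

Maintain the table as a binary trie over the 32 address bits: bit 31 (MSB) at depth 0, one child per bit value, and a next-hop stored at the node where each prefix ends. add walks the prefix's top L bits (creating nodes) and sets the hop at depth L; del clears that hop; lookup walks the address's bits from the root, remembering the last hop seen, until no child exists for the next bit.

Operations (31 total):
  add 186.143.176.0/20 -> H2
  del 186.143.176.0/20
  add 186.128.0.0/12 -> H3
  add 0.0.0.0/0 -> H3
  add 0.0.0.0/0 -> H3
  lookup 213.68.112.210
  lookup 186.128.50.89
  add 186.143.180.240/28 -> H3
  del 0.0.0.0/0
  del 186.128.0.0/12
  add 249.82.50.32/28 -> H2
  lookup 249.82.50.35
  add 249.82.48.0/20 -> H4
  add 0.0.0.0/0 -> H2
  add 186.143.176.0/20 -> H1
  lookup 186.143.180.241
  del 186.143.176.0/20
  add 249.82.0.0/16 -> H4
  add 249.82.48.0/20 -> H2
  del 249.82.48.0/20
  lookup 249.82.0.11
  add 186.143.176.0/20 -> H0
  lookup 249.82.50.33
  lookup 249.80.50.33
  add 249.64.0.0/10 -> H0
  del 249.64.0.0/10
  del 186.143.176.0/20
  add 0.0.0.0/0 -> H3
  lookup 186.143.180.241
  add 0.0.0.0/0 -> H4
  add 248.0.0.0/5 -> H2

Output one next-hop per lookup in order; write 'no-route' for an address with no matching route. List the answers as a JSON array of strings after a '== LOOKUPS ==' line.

Trace:
  + 186.143.176.0/20 (H2) depth=20
  - 186.143.176.0/20 clear@20
  + 186.128.0.0/12 (H3) depth=12
  + 0.0.0.0/0 (H3) depth=0
  + 0.0.0.0/0 (H3) depth=0
  ? 213.68.112.210  path d0:H3→d1:-  best=H3
  ? 186.128.50.89  path d0:H3→d1:-→d2:-→d3:-→d4:-→d5:-→d6:-→d7:-→d8:-→d9:-→d10:-→d11:-→d12:H3  best=H3
  + 186.143.180.240/28 (H3) depth=28
  - 0.0.0.0/0 clear@0
  - 186.128.0.0/12 clear@12
  + 249.82.50.32/28 (H2) depth=28
  ? 249.82.50.35  path d0:-→d1:-→d2:-→d3:-→d4:-→d5:-→d6:-→d7:-→d8:-→d9:-→d10:-→d11:-→d12:-→d13:-→d14:-→d15:-→d16:-→d17:-→d18:-→d19:-→d20:-→d21:-→d22:-→d23:-→d24:-→d25:-→d26:-→d27:-→d28:H2  best=H2
  + 249.82.48.0/20 (H4) depth=20
  + 0.0.0.0/0 (H2) depth=0
  + 186.143.176.0/20 (H1) depth=20
  ? 186.143.180.241  path d0:H2→d1:-→d2:-→d3:-→d4:-→d5:-→d6:-→d7:-→d8:-→d9:-→d10:-→d11:-→d12:-→d13:-→d14:-→d15:-→d16:-→d17:-→d18:-→d19:-→d20:H1→d21:-→d22:-→d23:-→d24:-→d25:-→d26:-→d27:-→d28:H3  best=H3
  - 186.143.176.0/20 clear@20
  + 249.82.0.0/16 (H4) depth=16
  + 249.82.48.0/20 (H2) depth=20
  - 249.82.48.0/20 clear@20
  ? 249.82.0.11  path d0:H2→d1:-→d2:-→d3:-→d4:-→d5:-→d6:-→d7:-→d8:-→d9:-→d10:-→d11:-→d12:-→d13:-→d14:-→d15:-→d16:H4→d17:-→d18:-  best=H4
  + 186.143.176.0/20 (H0) depth=20
  ? 249.82.50.33  path d0:H2→d1:-→d2:-→d3:-→d4:-→d5:-→d6:-→d7:-→d8:-→d9:-→d10:-→d11:-→d12:-→d13:-→d14:-→d15:-→d16:H4→d17:-→d18:-→d19:-→d20:-→d21:-→d22:-→d23:-→d24:-→d25:-→d26:-→d27:-→d28:H2  best=H2
  ? 249.80.50.33  path d0:H2→d1:-→d2:-→d3:-→d4:-→d5:-→d6:-→d7:-→d8:-→d9:-→d10:-→d11:-→d12:-→d13:-→d14:-  best=H2
  + 249.64.0.0/10 (H0) depth=10
  - 249.64.0.0/10 clear@10
  - 186.143.176.0/20 clear@20
  + 0.0.0.0/0 (H3) depth=0
  ? 186.143.180.241  path d0:H3→d1:-→d2:-→d3:-→d4:-→d5:-→d6:-→d7:-→d8:-→d9:-→d10:-→d11:-→d12:-→d13:-→d14:-→d15:-→d16:-→d17:-→d18:-→d19:-→d20:-→d21:-→d22:-→d23:-→d24:-→d25:-→d26:-→d27:-→d28:H3  best=H3
  + 0.0.0.0/0 (H4) depth=0
  + 248.0.0.0/5 (H2) depth=5

== LOOKUPS ==
["H3","H3","H2","H3","H4","H2","H2","H3"]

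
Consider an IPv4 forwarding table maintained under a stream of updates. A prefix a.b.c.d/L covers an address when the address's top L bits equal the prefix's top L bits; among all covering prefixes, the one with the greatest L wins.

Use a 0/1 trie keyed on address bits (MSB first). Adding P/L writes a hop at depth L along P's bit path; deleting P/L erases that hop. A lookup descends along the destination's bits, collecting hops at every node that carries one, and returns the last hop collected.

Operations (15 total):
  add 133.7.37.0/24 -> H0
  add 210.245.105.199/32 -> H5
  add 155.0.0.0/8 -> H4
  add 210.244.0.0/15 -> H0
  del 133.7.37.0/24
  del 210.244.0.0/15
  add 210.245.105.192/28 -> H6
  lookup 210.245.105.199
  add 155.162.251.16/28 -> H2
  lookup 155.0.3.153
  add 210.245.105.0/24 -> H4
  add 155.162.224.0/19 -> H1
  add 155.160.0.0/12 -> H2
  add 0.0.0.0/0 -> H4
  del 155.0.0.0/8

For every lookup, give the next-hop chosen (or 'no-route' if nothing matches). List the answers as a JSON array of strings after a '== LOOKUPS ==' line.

Apply in order:
  add 133.7.37.0/24 -> H0 at depth 24
  add 210.245.105.199/32 -> H5 at depth 32
  add 155.0.0.0/8 -> H4 at depth 8
  add 210.244.0.0/15 -> H0 at depth 15
  - 133.7.37.0/24 clear@24
  - 210.244.0.0/15 clear@15
  add 210.245.105.192/28 -> H6 at depth 28
  lookup 210.245.105.199: bits 11010010111101010110100111000111 walk d0:-→d1:-→d2:-→d3:-→d4:-→d5:-→d6:-→d7:-→d8:-→d9:-→d10:-→d11:-→d12:-→d13:-→d14:-→d15:-→d16:-→d17:-→d18:-→d19:-→d20:-→d21:-→d22:-→d23:-→d24:-→d25:-→d26:-→d27:-→d28:H6→d29:-→d30:-→d31:-→d32:H5 -> H5
  add 155.162.251.16/28 -> H2 at depth 28
  lookup 155.0.3.153: bits 10011011 walk d0:-→d1:-→d2:-→d3:-→d4:-→d5:-→d6:-→d7:-→d8:H4 -> H4
  add 210.245.105.0/24 -> H4 at depth 24
  add 155.162.224.0/19 -> H1 at depth 19
  add 155.160.0.0/12 -> H2 at depth 12
  add 0.0.0.0/0 -> H4 at depth 0
  - 155.0.0.0/8 clear@8

== LOOKUPS ==
["H5","H4"]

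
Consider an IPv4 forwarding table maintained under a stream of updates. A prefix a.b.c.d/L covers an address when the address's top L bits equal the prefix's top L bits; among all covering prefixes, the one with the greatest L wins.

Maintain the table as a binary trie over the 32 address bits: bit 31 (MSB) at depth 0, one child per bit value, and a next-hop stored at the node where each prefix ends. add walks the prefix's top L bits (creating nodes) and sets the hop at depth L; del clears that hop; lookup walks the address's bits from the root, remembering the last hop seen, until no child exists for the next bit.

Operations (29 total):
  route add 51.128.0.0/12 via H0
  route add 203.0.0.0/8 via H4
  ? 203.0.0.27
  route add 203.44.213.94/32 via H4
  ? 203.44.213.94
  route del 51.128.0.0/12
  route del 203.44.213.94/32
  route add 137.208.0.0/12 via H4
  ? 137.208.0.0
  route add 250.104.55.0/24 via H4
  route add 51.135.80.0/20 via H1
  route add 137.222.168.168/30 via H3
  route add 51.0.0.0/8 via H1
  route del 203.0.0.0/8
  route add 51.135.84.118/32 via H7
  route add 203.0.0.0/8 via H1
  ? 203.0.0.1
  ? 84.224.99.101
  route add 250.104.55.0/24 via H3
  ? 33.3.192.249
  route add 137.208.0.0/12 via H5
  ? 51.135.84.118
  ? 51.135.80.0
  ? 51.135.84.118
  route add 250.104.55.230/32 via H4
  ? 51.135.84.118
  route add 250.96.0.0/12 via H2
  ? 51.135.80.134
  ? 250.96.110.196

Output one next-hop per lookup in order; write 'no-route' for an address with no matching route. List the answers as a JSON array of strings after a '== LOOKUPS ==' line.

Trace:
  add 51.128.0.0/12 -> H0 at depth 12
  add 203.0.0.0/8 -> H4 at depth 8
  lookup 203.0.0.27: bits 11001011 walk d0:-→d1:-→d2:-→d3:-→d4:-→d5:-→d6:-→d7:-→d8:H4 -> H4
  add 203.44.213.94/32 -> H4 at depth 32
  lookup 203.44.213.94: bits 11001011001011001101010101011110 walk d0:-→d1:-→d2:-→d3:-→d4:-→d5:-→d6:-→d7:-→d8:H4→d9:-→d10:-→d11:-→d12:-→d13:-→d14:-→d15:-→d16:-→d17:-→d18:-→d19:-→d20:-→d21:-→d22:-→d23:-→d24:-→d25:-→d26:-→d27:-→d28:-→d29:-→d30:-→d31:-→d32:H4 -> H4
  - 51.128.0.0/12 clear@12
  - 203.44.213.94/32 clear@32
  add 137.208.0.0/12 -> H4 at depth 12
  lookup 137.208.0.0: bits 100010011101 walk d0:-→d1:-→d2:-→d3:-→d4:-→d5:-→d6:-→d7:-→d8:-→d9:-→d10:-→d11:-→d12:H4 -> H4
  add 250.104.55.0/24 -> H4 at depth 24
  add 51.135.80.0/20 -> H1 at depth 20
  add 137.222.168.168/30 -> H3 at depth 30
  add 51.0.0.0/8 -> H1 at depth 8
  - 203.0.0.0/8 clear@8
  add 51.135.84.118/32 -> H7 at depth 32
  add 203.0.0.0/8 -> H1 at depth 8
  lookup 203.0.0.1: bits 1100101100 walk d0:-→d1:-→d2:-→d3:-→d4:-→d5:-→d6:-→d7:-→d8:H1→d9:-→d10:- -> H1
  lookup 84.224.99.101: bits 0 walk d0:-→d1:- -> no-route
  add 250.104.55.0/24 -> H3 at depth 24
  lookup 33.3.192.249: bits 001 walk d0:-→d1:-→d2:-→d3:- -> no-route
  add 137.208.0.0/12 -> H5 at depth 12
  lookup 51.135.84.118: bits 00110011100001110101010001110110 walk d0:-→d1:-→d2:-→d3:-→d4:-→d5:-→d6:-→d7:-→d8:H1→d9:-→d10:-→d11:-→d12:-→d13:-→d14:-→d15:-→d16:-→d17:-→d18:-→d19:-→d20:H1→d21:-→d22:-→d23:-→d24:-→d25:-→d26:-→d27:-→d28:-→d29:-→d30:-→d31:-→d32:H7 -> H7
  lookup 51.135.80.0: bits 001100111000011101010 walk d0:-→d1:-→d2:-→d3:-→d4:-→d5:-→d6:-→d7:-→d8:H1→d9:-→d10:-→d11:-→d12:-→d13:-→d14:-→d15:-→d16:-→d17:-→d18:-→d19:-→d20:H1→d21:- -> H1
  lookup 51.135.84.118: bits 00110011100001110101010001110110 walk d0:-→d1:-→d2:-→d3:-→d4:-→d5:-→d6:-→d7:-→d8:H1→d9:-→d10:-→d11:-→d12:-→d13:-→d14:-→d15:-→d16:-→d17:-→d18:-→d19:-→d20:H1→d21:-→d22:-→d23:-→d24:-→d25:-→d26:-→d27:-→d28:-→d29:-→d30:-→d31:-→d32:H7 -> H7
  add 250.104.55.230/32 -> H4 at depth 32
  lookup 51.135.84.118: bits 00110011100001110101010001110110 walk d0:-→d1:-→d2:-→d3:-→d4:-→d5:-→d6:-→d7:-→d8:H1→d9:-→d10:-→d11:-→d12:-→d13:-→d14:-→d15:-→d16:-→d17:-→d18:-→d19:-→d20:H1→d21:-→d22:-→d23:-→d24:-→d25:-→d26:-→d27:-→d28:-→d29:-→d30:-→d31:-→d32:H7 -> H7
  add 250.96.0.0/12 -> H2 at depth 12
  lookup 51.135.80.134: bits 001100111000011101010 walk d0:-→d1:-→d2:-→d3:-→d4:-→d5:-→d6:-→d7:-→d8:H1→d9:-→d10:-→d11:-→d12:-→d13:-→d14:-→d15:-→d16:-→d17:-→d18:-→d19:-→d20:H1→d21:- -> H1
  lookup 250.96.110.196: bits 111110100110 walk d0:-→d1:-→d2:-→d3:-→d4:-→d5:-→d6:-→d7:-→d8:-→d9:-→d10:-→d11:-→d12:H2 -> H2

== LOOKUPS ==
["H4","H4","H4","H1","no-route","no-route","H7","H1","H7","H7","H1","H2"]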